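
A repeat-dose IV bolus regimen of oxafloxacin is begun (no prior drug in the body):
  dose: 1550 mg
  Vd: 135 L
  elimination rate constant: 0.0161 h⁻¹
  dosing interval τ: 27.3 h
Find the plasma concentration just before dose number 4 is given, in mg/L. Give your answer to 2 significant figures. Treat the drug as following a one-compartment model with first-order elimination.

C₀ per dose = Dose / Vd = 1550 / 135 = 11.48 mg/L
Fraction remaining after one interval: r = e^(−kτ) = e^(−0.01610 × 27.3) = 0.6443
Before dose 4, 3 doses have been given (aged 1τ, 2τ, 3τ).
C_trough = C₀ × (r + r² + … + r^3) = C₀ × r(1−r^3)/(1−r)
        = 11.48 × 0.6443 × (1 − 0.2675) / (1 − 0.6443) = 15.23 mg/L

15 mg/L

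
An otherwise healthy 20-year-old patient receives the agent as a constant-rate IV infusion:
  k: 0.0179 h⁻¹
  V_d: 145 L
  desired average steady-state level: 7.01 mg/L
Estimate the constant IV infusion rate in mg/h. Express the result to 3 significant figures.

CL = k × Vd = 0.01790 × 145 = 2.596 L/h
At steady state, infusion rate R₀ = Css × CL = 7.01 × 2.596 = 18.20 mg/h

18.2 mg/h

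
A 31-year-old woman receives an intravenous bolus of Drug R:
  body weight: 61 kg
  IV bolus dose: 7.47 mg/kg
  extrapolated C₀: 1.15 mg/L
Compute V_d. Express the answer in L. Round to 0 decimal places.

396 L

Dose = 7.47 × 61 = 455.7 mg
Vd = Dose / C₀ = 455.7 / 1.15 = 396.3 L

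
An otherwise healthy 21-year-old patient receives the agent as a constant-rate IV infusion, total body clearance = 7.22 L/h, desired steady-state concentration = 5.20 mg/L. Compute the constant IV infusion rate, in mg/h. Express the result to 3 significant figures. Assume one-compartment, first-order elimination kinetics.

37.5 mg/h

At steady state, infusion rate R₀ = Css × CL = 5.20 × 7.220 = 37.54 mg/h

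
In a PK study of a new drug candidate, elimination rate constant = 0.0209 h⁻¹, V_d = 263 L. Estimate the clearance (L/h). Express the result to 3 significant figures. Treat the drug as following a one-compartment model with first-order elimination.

CL = k × Vd = 0.0209 × 263 = 5.497 L/h

5.50 L/h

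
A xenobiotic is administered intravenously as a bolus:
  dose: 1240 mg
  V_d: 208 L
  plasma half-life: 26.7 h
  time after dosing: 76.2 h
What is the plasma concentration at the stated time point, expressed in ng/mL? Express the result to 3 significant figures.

C₀ = Dose / Vd = 1240 / 208 = 5.962 mg/L
k = ln2 / t½ = 0.693147 / 26.7 = 0.02596 h⁻¹
C = C₀ · e^(−k·t) = 5.962 × e^(−0.02596 × 76.2)
  = 5.962 × 0.1383 = 0.8245 mg/L
Convert: 0.8245 mg/L × 1000 = 824.5 ng/mL

825 ng/mL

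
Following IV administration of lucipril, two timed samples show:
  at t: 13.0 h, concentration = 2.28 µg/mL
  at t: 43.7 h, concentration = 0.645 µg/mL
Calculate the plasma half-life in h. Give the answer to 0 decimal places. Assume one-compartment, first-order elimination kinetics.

17 h

k = ln(C₁/C₂) / (t₂ − t₁) = ln(2.28/0.645) / (43.7 − 13.0)
  = 1.263 / 30.70 = 0.04114 h⁻¹
t½ = ln2 / k = 0.693147 / 0.04114 = 16.85 h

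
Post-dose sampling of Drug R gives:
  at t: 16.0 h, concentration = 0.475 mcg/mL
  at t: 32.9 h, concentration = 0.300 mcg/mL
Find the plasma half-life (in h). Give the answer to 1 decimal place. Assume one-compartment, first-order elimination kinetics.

25.5 h

k = ln(C₁/C₂) / (t₂ − t₁) = ln(0.475/0.300) / (32.9 − 16.0)
  = 0.4595 / 16.90 = 0.02719 h⁻¹
t½ = ln2 / k = 0.693147 / 0.02719 = 25.49 h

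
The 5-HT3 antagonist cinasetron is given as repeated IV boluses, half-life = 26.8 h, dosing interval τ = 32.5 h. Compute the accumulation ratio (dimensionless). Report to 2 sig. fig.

1.8

k = ln2 / t½ = 0.693147 / 26.8 = 0.02586 h⁻¹
e^(−kτ) = e^(−0.02586 × 32.5) = 0.4315
Accumulation ratio R = 1 / (1 − e^(−kτ)) = 1 / (1 − 0.4315) = 1.759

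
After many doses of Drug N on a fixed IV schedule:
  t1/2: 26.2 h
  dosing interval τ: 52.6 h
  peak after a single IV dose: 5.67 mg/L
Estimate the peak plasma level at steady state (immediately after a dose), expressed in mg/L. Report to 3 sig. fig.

7.55 mg/L

k = ln2 / t½ = 0.693147 / 26.2 = 0.02646 h⁻¹
e^(−kτ) = e^(−0.02646 × 52.6) = 0.2486
Accumulation ratio R = 1 / (1 − e^(−kτ)) = 1 / (1 − 0.2486) = 1.331
Steady-state peak = C₀ × R = 5.67 × 1.331 = 7.547 mg/L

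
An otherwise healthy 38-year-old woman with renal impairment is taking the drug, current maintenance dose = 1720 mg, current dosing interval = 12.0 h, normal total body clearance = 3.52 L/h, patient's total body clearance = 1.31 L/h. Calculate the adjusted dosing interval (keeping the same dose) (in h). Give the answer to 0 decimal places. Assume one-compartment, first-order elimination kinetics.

To keep the same average steady-state level, dosing rate must scale with clearance.
CL ratio = 1.31 / 3.52 = 0.3722
New interval (same dose) = 12.0 / 0.3722 = 32.24 h

32 h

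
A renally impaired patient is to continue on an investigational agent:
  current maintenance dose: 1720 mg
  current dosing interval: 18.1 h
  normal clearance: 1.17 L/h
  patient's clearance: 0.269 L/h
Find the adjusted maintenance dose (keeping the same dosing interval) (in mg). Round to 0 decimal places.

395 mg

To keep the same average steady-state level, dosing rate must scale with clearance.
CL ratio = 0.269 / 1.17 = 0.2299
New dose (same interval) = 1720 × 0.2299 = 395.4 mg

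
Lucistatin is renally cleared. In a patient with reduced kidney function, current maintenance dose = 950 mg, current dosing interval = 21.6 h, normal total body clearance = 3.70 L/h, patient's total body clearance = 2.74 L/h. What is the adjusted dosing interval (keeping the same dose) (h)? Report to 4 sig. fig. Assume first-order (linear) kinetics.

To keep the same average steady-state level, dosing rate must scale with clearance.
CL ratio = 2.74 / 3.70 = 0.7405
New interval (same dose) = 21.6 / 0.7405 = 29.17 h

29.17 h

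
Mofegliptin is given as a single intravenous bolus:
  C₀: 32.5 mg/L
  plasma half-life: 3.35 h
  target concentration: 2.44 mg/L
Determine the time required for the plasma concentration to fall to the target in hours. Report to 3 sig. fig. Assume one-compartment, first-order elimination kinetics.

12.5 h

k = ln2 / t½ = 0.693147 / 3.35 = 0.2069 h⁻¹
t = ln(C₀ / C) / k = ln(32.50 / 2.44) / 0.2069
  = ln(13.32) / 0.2069 = 2.589 / 0.2069 = 12.51 h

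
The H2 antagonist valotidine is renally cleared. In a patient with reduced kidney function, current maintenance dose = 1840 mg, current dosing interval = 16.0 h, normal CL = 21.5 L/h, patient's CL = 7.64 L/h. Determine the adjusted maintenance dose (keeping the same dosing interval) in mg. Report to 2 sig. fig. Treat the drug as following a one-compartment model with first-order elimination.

650 mg

To keep the same average steady-state level, dosing rate must scale with clearance.
CL ratio = 7.64 / 21.5 = 0.3553
New dose (same interval) = 1840 × 0.3553 = 653.8 mg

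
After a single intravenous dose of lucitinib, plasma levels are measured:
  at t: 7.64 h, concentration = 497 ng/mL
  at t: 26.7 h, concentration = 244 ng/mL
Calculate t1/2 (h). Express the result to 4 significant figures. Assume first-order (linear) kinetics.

18.57 h

k = ln(C₁/C₂) / (t₂ − t₁) = ln(497/244) / (26.7 − 7.64)
  = 0.7114 / 19.06 = 0.03732 h⁻¹
t½ = ln2 / k = 0.693147 / 0.03732 = 18.57 h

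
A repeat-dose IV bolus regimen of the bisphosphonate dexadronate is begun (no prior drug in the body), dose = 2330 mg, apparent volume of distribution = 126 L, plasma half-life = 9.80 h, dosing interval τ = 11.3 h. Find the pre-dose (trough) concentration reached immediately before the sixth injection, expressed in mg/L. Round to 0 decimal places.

15 mg/L

C₀ per dose = Dose / Vd = 2330 / 126 = 18.49 mg/L
k = ln2 / t½ = 0.693147 / 9.80 = 0.07073 h⁻¹
Fraction remaining after one interval: r = e^(−kτ) = e^(−0.07073 × 11.3) = 0.4497
Before dose 6, 5 doses have been given (aged 1τ, 2τ, 3τ, 4τ, 5τ).
C_trough = C₀ × (r + r² + … + r^5) = C₀ × r(1−r^5)/(1−r)
        = 18.49 × 0.4497 × (1 − 0.01839) / (1 − 0.4497) = 14.83 mg/L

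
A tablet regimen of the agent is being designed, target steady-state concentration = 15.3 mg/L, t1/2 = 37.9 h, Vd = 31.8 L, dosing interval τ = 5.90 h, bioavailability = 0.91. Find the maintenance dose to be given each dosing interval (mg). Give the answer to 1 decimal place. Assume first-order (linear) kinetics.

57.7 mg

k = ln2 / t½ = 0.693147 / 37.9 = 0.01829 h⁻¹
CL = k × Vd = 0.01829 × 31.8 = 0.5816 L/h
At steady state, F × (Dose/τ) = Css × CL.
Dose = Css × CL × τ / F = 15.3 × 0.5816 × 5.90 / 0.91 = 57.69 mg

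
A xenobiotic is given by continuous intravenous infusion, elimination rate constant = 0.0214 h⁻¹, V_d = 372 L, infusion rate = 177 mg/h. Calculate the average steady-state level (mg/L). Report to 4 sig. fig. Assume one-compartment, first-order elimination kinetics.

CL = k × Vd = 0.02140 × 372 = 7.961 L/h
At steady state Css = R₀ / CL = 177 / 7.961 = 22.23 mg/L

22.23 mg/L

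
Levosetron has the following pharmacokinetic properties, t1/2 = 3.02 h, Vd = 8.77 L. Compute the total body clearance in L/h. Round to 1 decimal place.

2.0 L/h

k = ln2 / t½ = 0.693147 / 3.02 = 0.2295 h⁻¹
CL = k × Vd = 0.2295 × 8.77 = 2.013 L/h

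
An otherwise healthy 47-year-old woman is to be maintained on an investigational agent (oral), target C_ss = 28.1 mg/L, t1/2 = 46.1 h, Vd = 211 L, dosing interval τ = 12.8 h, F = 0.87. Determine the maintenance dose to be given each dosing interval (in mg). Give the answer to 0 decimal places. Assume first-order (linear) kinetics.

1312 mg

k = ln2 / t½ = 0.693147 / 46.1 = 0.01504 h⁻¹
CL = k × Vd = 0.01504 × 211 = 3.173 L/h
At steady state, F × (Dose/τ) = Css × CL.
Dose = Css × CL × τ / F = 28.1 × 3.173 × 12.8 / 0.87 = 1312 mg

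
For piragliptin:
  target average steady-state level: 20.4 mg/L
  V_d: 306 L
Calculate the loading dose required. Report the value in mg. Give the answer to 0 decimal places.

LD = Css × Vd = 20.4 × 306 = 6242 mg

6242 mg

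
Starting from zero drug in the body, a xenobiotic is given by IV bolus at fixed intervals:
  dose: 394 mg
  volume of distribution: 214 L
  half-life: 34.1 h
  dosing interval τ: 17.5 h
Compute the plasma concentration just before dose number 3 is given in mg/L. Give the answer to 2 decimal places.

C₀ per dose = Dose / Vd = 394 / 214 = 1.841 mg/L
k = ln2 / t½ = 0.693147 / 34.1 = 0.02033 h⁻¹
Fraction remaining after one interval: r = e^(−kτ) = e^(−0.02033 × 17.5) = 0.7006
Before dose 3, 2 doses have been given (aged 1τ, 2τ).
C_trough = C₀ × (r + r²) = 1.841 × (0.7006 + 0.4908) = 2.193 mg/L

2.19 mg/L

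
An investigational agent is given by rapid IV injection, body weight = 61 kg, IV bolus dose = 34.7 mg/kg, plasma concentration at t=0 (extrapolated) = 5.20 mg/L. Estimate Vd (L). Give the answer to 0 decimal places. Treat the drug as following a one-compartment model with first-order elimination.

407 L

Dose = 34.7 × 61 = 2117 mg
Vd = Dose / C₀ = 2117 / 5.20 = 407.1 L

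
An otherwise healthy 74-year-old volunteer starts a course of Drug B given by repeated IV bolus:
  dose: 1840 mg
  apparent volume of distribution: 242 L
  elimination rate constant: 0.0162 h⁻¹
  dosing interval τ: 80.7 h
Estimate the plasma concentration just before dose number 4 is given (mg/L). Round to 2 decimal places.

2.76 mg/L

C₀ per dose = Dose / Vd = 1840 / 242 = 7.603 mg/L
Fraction remaining after one interval: r = e^(−kτ) = e^(−0.01620 × 80.7) = 0.2705
Before dose 4, 3 doses have been given (aged 1τ, 2τ, 3τ).
C_trough = C₀ × (r + r² + … + r^3) = C₀ × r(1−r^3)/(1−r)
        = 7.603 × 0.2705 × (1 − 0.01979) / (1 − 0.2705) = 2.763 mg/L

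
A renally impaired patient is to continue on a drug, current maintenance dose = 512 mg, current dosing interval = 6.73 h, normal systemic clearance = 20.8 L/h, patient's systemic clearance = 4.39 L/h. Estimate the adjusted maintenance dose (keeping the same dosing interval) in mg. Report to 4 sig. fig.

To keep the same average steady-state level, dosing rate must scale with clearance.
CL ratio = 4.39 / 20.8 = 0.2111
New dose (same interval) = 512 × 0.2111 = 108.1 mg

108.1 mg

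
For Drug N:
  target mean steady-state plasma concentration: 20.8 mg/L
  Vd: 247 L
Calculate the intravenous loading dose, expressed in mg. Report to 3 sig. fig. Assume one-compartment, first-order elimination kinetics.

LD = Css × Vd = 20.8 × 247 = 5138 mg

5140 mg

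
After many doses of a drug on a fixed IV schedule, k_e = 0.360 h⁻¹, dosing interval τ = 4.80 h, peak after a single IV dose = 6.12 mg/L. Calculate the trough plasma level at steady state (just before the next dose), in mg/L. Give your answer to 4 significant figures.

1.322 mg/L

e^(−kτ) = e^(−0.3600 × 4.80) = 0.1776
Accumulation ratio R = 1 / (1 − e^(−kτ)) = 1 / (1 − 0.1776) = 1.216
Steady-state trough = C₀ × R × e^(−kτ) = 6.12 × 1.216 × 0.1776 = 1.322 mg/L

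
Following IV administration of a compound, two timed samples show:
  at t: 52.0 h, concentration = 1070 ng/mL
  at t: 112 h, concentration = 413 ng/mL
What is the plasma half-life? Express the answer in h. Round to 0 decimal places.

k = ln(C₁/C₂) / (t₂ − t₁) = ln(1070/413) / (112 − 52.0)
  = 0.9520 / 60.00 = 0.01587 h⁻¹
t½ = ln2 / k = 0.693147 / 0.01587 = 43.68 h

44 h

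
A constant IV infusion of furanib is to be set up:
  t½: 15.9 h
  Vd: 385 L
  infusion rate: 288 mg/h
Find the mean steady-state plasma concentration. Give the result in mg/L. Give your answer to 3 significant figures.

17.2 mg/L

k = ln2 / t½ = 0.693147 / 15.9 = 0.04359 h⁻¹
CL = k × Vd = 0.04359 × 385 = 16.78 L/h
At steady state Css = R₀ / CL = 288 / 16.78 = 17.16 mg/L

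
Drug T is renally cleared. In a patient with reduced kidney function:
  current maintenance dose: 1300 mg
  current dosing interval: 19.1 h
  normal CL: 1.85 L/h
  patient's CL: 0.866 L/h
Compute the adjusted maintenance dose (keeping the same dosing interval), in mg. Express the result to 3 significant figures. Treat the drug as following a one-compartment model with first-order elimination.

To keep the same average steady-state level, dosing rate must scale with clearance.
CL ratio = 0.866 / 1.85 = 0.4681
New dose (same interval) = 1300 × 0.4681 = 608.5 mg

609 mg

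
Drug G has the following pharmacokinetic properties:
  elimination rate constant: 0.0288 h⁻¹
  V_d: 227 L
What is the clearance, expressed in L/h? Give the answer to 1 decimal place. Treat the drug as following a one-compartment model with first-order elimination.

CL = k × Vd = 0.0288 × 227 = 6.538 L/h

6.5 L/h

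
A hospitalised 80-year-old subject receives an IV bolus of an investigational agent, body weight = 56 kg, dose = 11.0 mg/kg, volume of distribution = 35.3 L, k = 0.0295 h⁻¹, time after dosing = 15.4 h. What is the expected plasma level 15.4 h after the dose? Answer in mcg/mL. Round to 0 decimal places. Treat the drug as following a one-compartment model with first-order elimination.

11 mcg/mL

Total dose = 11.0 × 56 = 616.0 mg
C₀ = Dose / Vd = 616.0 / 35.3 = 17.45 mg/L
C = C₀ · e^(−k·t) = 17.45 × e^(−0.02950 × 15.4)
  = 17.45 × 0.6349 = 11.08 mg/L
(11.08 mg/L = 11.08 mcg/mL)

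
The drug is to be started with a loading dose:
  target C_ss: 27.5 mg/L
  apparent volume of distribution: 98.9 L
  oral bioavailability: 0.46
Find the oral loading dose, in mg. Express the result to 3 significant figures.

5910 mg

LD = Css × Vd / F = 27.5 × 98.9 / 0.46 = 5913 mg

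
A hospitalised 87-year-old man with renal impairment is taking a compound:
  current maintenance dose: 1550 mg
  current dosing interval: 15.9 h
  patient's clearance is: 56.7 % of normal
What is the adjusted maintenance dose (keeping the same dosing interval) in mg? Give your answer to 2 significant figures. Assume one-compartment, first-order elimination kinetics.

To keep the same average steady-state level, dosing rate must scale with clearance.
CL ratio = 56.7 / 100 = 0.5670
New dose (same interval) = 1550 × 0.5670 = 878.9 mg

880 mg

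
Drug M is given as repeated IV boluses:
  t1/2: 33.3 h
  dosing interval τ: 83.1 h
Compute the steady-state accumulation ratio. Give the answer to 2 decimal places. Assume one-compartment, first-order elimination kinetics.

k = ln2 / t½ = 0.693147 / 33.3 = 0.02082 h⁻¹
e^(−kτ) = e^(−0.02082 × 83.1) = 0.1773
Accumulation ratio R = 1 / (1 − e^(−kτ)) = 1 / (1 − 0.1773) = 1.216

1.22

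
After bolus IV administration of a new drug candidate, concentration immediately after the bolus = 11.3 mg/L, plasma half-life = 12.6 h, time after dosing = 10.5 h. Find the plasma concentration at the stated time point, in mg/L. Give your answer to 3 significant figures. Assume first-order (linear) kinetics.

k = ln2 / t½ = 0.693147 / 12.6 = 0.05501 h⁻¹
C = C₀ · e^(−k·t) = 11.30 × e^(−0.05501 × 10.5)
  = 11.30 × 0.5612 = 6.342 mg/L

6.34 mg/L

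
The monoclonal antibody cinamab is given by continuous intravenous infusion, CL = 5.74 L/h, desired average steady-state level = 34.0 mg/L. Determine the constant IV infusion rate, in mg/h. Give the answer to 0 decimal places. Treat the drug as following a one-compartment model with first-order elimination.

195 mg/h

At steady state, infusion rate R₀ = Css × CL = 34.0 × 5.740 = 195.2 mg/h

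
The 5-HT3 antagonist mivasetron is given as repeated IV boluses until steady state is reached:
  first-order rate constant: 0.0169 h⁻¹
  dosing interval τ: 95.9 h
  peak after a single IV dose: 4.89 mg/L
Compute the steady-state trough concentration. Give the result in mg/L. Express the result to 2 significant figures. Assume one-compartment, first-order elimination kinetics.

e^(−kτ) = e^(−0.01690 × 95.9) = 0.1978
Accumulation ratio R = 1 / (1 − e^(−kτ)) = 1 / (1 − 0.1978) = 1.247
Steady-state trough = C₀ × R × e^(−kτ) = 4.89 × 1.247 × 0.1978 = 1.206 mg/L

1.2 mg/L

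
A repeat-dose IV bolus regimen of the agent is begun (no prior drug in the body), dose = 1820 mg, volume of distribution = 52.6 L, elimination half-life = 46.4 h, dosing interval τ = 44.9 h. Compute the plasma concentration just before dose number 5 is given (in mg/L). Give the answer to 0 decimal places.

34 mg/L

C₀ per dose = Dose / Vd = 1820 / 52.6 = 34.60 mg/L
k = ln2 / t½ = 0.693147 / 46.4 = 0.01494 h⁻¹
Fraction remaining after one interval: r = e^(−kτ) = e^(−0.01494 × 44.9) = 0.5113
Before dose 5, 4 doses have been given (aged 1τ, 2τ, 3τ, 4τ).
C_trough = C₀ × (r + r² + … + r^4) = C₀ × r(1−r^4)/(1−r)
        = 34.60 × 0.5113 × (1 − 0.06834) / (1 − 0.5113) = 33.73 mg/L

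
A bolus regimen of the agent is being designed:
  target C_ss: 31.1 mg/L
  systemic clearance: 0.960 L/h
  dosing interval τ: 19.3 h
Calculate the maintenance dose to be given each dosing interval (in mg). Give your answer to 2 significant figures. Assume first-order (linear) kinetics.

At steady state, Dose/τ = Css × CL.
Dose = Css × CL × τ = 31.1 × 0.9600 × 19.3 = 576.2 mg

580 mg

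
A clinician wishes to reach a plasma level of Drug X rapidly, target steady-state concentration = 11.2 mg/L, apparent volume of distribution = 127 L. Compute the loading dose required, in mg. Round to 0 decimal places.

1422 mg

LD = Css × Vd = 11.2 × 127 = 1422 mg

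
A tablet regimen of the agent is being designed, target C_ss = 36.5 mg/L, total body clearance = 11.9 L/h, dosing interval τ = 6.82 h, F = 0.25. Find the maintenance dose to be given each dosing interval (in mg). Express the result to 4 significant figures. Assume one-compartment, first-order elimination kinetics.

11850 mg

At steady state, F × (Dose/τ) = Css × CL.
Dose = Css × CL × τ / F = 36.5 × 11.90 × 6.82 / 0.25 = 11850 mg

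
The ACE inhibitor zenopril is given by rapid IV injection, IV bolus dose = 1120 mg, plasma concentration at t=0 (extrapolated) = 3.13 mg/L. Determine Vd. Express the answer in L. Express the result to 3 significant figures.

358 L

Vd = Dose / C₀ = 1120 / 3.13 = 357.8 L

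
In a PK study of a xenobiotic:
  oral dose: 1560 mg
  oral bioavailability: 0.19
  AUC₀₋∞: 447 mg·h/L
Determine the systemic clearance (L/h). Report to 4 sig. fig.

0.6631 L/h

CL = F·Dose / AUC = 0.19 × 1560 / 447 = 0.6631 L/h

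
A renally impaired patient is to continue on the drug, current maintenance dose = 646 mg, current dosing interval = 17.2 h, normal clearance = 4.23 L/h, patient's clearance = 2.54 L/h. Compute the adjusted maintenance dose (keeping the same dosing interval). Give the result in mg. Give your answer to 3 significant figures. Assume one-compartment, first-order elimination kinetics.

388 mg

To keep the same average steady-state level, dosing rate must scale with clearance.
CL ratio = 2.54 / 4.23 = 0.6005
New dose (same interval) = 646 × 0.6005 = 387.9 mg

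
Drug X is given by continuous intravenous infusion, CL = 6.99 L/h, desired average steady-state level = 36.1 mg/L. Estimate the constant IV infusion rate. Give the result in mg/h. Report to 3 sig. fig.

At steady state, infusion rate R₀ = Css × CL = 36.1 × 6.990 = 252.3 mg/h

252 mg/h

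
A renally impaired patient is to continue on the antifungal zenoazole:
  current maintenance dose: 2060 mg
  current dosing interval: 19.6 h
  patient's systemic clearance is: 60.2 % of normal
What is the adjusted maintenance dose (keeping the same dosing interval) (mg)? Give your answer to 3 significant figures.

To keep the same average steady-state level, dosing rate must scale with clearance.
CL ratio = 60.2 / 100 = 0.6020
New dose (same interval) = 2060 × 0.6020 = 1240 mg

1240 mg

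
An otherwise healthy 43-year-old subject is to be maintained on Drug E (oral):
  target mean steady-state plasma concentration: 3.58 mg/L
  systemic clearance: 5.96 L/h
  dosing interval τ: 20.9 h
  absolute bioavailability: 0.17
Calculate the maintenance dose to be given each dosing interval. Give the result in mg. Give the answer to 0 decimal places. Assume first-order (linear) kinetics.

2623 mg

At steady state, F × (Dose/τ) = Css × CL.
Dose = Css × CL × τ / F = 3.58 × 5.960 × 20.9 / 0.17 = 2623 mg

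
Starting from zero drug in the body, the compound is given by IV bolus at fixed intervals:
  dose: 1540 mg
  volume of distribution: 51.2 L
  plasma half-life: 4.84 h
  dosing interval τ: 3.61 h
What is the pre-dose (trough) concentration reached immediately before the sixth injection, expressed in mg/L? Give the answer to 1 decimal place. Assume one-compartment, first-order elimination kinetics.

C₀ per dose = Dose / Vd = 1540 / 51.2 = 30.08 mg/L
k = ln2 / t½ = 0.693147 / 4.84 = 0.1432 h⁻¹
Fraction remaining after one interval: r = e^(−kτ) = e^(−0.1432 × 3.61) = 0.5963
Before dose 6, 5 doses have been given (aged 1τ, 2τ, 3τ, 4τ, 5τ).
C_trough = C₀ × (r + r² + … + r^5) = C₀ × r(1−r^5)/(1−r)
        = 30.08 × 0.5963 × (1 − 0.07539) / (1 − 0.5963) = 41.08 mg/L

41.1 mg/L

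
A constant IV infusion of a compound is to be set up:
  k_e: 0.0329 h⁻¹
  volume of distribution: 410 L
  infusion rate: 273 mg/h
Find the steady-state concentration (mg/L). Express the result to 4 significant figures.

20.24 mg/L

CL = k × Vd = 0.03290 × 410 = 13.49 L/h
At steady state Css = R₀ / CL = 273 / 13.49 = 20.24 mg/L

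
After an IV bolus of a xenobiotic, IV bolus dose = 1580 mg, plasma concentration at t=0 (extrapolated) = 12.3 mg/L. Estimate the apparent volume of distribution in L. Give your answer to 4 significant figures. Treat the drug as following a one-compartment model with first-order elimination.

128.5 L

Vd = Dose / C₀ = 1580 / 12.3 = 128.5 L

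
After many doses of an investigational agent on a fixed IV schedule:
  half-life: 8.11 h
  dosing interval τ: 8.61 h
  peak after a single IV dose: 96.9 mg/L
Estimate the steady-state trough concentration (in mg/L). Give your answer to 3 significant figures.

k = ln2 / t½ = 0.693147 / 8.11 = 0.08547 h⁻¹
e^(−kτ) = e^(−0.08547 × 8.61) = 0.4791
Accumulation ratio R = 1 / (1 − e^(−kτ)) = 1 / (1 − 0.4791) = 1.920
Steady-state trough = C₀ × R × e^(−kτ) = 96.9 × 1.920 × 0.4791 = 89.14 mg/L

89.1 mg/L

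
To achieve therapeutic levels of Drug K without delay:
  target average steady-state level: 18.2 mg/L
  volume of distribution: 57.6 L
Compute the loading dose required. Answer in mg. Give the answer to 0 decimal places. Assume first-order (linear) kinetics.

1048 mg

LD = Css × Vd = 18.2 × 57.6 = 1048 mg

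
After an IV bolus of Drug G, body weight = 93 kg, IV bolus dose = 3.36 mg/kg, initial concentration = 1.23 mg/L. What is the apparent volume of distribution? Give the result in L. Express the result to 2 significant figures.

Dose = 3.36 × 93 = 312.5 mg
Vd = Dose / C₀ = 312.5 / 1.23 = 254.1 L

250 L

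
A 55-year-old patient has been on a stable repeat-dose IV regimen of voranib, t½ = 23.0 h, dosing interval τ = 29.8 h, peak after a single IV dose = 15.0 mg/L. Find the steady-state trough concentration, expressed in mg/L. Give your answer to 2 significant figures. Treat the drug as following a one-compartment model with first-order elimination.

k = ln2 / t½ = 0.693147 / 23.0 = 0.03014 h⁻¹
e^(−kτ) = e^(−0.03014 × 29.8) = 0.4073
Accumulation ratio R = 1 / (1 − e^(−kτ)) = 1 / (1 − 0.4073) = 1.687
Steady-state trough = C₀ × R × e^(−kτ) = 15.0 × 1.687 × 0.4073 = 10.31 mg/L

10 mg/L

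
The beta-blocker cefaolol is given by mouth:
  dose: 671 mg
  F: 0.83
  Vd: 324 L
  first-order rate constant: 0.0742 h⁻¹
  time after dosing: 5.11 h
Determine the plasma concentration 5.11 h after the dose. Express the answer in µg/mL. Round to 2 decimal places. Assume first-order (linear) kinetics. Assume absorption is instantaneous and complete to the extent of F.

Amount reaching circulation = F × Dose = 0.83 × 671.0 = 556.9 mg
C₀ = F·Dose / Vd = 556.9 / 324 = 1.719 mg/L
C = C₀ · e^(−k·t) = 1.719 × e^(−0.07420 × 5.11)
  = 1.719 × 0.6844 = 1.176 mg/L
(1.176 mg/L = 1.176 µg/mL)

1.18 µg/mL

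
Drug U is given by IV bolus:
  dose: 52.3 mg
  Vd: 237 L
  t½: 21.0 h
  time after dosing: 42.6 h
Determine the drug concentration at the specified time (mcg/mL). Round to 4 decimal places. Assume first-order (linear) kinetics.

C₀ = Dose / Vd = 52.30 / 237 = 0.2207 mg/L
k = ln2 / t½ = 0.693147 / 21.0 = 0.03301 h⁻¹
C = C₀ · e^(−k·t) = 0.2207 × e^(−0.03301 × 42.6)
  = 0.2207 × 0.2451 = 0.05409 mg/L
(0.05409 mg/L = 0.05409 mcg/mL)

0.0541 mcg/mL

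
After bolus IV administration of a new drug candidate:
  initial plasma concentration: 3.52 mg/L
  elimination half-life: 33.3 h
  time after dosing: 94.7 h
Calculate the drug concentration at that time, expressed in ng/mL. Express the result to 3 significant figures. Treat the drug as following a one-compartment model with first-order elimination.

k = ln2 / t½ = 0.693147 / 33.3 = 0.02082 h⁻¹
C = C₀ · e^(−k·t) = 3.520 × e^(−0.02082 × 94.7)
  = 3.520 × 0.1392 = 0.4900 mg/L
Convert: 0.4900 mg/L × 1000 = 490.0 ng/mL

490 ng/mL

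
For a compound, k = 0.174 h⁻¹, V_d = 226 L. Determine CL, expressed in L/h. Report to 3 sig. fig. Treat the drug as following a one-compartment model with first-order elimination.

39.3 L/h

CL = k × Vd = 0.174 × 226 = 39.32 L/h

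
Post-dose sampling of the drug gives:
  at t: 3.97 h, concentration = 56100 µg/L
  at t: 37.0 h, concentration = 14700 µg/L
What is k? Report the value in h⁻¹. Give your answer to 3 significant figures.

k = ln(C₁/C₂) / (t₂ − t₁) = ln(56100/14700) / (37.0 − 3.97)
  = 1.339 / 33.03 = 0.04054 h⁻¹

0.0405 h⁻¹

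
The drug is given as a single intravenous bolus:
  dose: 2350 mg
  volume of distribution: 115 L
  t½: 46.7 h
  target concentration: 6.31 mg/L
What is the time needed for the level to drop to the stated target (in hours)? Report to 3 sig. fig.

C₀ = Dose / Vd = 2350 / 115 = 20.43 mg/L
k = ln2 / t½ = 0.693147 / 46.7 = 0.01484 h⁻¹
t = ln(C₀ / C) / k = ln(20.43 / 6.31) / 0.01484
  = ln(3.238) / 0.01484 = 1.175 / 0.01484 = 79.18 h

79.2 h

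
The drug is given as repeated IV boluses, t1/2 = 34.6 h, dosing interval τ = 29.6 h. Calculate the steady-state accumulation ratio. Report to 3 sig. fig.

k = ln2 / t½ = 0.693147 / 34.6 = 0.02003 h⁻¹
e^(−kτ) = e^(−0.02003 × 29.6) = 0.5527
Accumulation ratio R = 1 / (1 − e^(−kτ)) = 1 / (1 − 0.5527) = 2.236

2.24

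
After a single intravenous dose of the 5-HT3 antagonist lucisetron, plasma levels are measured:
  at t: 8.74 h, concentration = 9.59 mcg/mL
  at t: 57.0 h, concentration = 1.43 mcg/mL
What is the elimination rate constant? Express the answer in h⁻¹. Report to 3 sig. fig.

k = ln(C₁/C₂) / (t₂ − t₁) = ln(9.59/1.43) / (57.0 − 8.74)
  = 1.903 / 48.26 = 0.03943 h⁻¹

0.0394 h⁻¹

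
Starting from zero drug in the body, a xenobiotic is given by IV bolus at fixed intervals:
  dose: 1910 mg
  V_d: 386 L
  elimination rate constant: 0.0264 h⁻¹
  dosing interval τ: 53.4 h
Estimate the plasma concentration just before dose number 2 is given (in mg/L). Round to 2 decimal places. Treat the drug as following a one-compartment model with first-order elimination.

C₀ per dose = Dose / Vd = 1910 / 386 = 4.948 mg/L
Fraction remaining after one interval: r = e^(−kτ) = e^(−0.02640 × 53.4) = 0.2442
Before dose 2, 1 dose has been given (aged 1τ).
C_trough = C₀ × r = 4.948 × 0.2442 = 1.208 mg/L

1.21 mg/L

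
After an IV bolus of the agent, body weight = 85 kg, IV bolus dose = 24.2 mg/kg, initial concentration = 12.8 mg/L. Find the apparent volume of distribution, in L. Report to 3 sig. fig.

Dose = 24.2 × 85 = 2057 mg
Vd = Dose / C₀ = 2057 / 12.8 = 160.7 L

161 L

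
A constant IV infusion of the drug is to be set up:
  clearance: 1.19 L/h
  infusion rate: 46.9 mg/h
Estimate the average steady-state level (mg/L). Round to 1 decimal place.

39.4 mg/L

At steady state Css = R₀ / CL = 46.9 / 1.190 = 39.41 mg/L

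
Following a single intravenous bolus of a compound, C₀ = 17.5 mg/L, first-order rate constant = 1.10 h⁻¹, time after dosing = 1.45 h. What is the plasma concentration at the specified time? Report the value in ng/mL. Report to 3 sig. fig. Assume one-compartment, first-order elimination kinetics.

C = C₀ · e^(−k·t) = 17.50 × e^(−1.100 × 1.45)
  = 17.50 × 0.2029 = 3.551 mg/L
Convert: 3.551 mg/L × 1000 = 3551 ng/mL

3550 ng/mL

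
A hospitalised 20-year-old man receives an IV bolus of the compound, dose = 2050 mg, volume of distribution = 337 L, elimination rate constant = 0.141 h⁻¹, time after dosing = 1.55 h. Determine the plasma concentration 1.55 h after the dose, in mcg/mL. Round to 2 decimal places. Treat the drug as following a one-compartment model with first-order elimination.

C₀ = Dose / Vd = 2050 / 337 = 6.083 mg/L
C = C₀ · e^(−k·t) = 6.083 × e^(−0.1410 × 1.55)
  = 6.083 × 0.8037 = 4.889 mg/L
(4.889 mg/L = 4.889 mcg/mL)

4.89 mcg/mL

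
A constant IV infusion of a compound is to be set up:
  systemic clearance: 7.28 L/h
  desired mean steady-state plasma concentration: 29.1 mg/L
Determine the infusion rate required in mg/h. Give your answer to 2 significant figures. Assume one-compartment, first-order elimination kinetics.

210 mg/h

At steady state, infusion rate R₀ = Css × CL = 29.1 × 7.280 = 211.8 mg/h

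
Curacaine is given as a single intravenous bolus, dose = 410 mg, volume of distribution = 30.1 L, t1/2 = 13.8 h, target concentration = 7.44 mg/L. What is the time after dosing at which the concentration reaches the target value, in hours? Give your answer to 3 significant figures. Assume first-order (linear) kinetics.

C₀ = Dose / Vd = 410.0 / 30.1 = 13.62 mg/L
k = ln2 / t½ = 0.693147 / 13.8 = 0.05023 h⁻¹
t = ln(C₀ / C) / k = ln(13.62 / 7.44) / 0.05023
  = ln(1.831) / 0.05023 = 0.6049 / 0.05023 = 12.04 h

12.0 h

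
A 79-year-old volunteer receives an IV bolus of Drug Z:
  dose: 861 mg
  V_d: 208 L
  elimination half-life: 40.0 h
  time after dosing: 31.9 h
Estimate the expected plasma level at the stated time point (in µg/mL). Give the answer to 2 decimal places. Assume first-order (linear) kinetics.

2.38 µg/mL

C₀ = Dose / Vd = 861.0 / 208 = 4.139 mg/L
k = ln2 / t½ = 0.693147 / 40.0 = 0.01733 h⁻¹
C = C₀ · e^(−k·t) = 4.139 × e^(−0.01733 × 31.9)
  = 4.139 × 0.5753 = 2.381 mg/L
(2.381 mg/L = 2.381 µg/mL)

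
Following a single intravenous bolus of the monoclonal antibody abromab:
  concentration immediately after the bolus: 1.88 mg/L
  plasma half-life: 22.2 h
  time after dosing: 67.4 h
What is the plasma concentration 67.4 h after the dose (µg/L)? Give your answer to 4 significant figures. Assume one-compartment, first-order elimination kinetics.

229.2 µg/L

k = ln2 / t½ = 0.693147 / 22.2 = 0.03122 h⁻¹
C = C₀ · e^(−k·t) = 1.880 × e^(−0.03122 × 67.4)
  = 1.880 × 0.1219 = 0.2292 mg/L
Convert: 0.2292 mg/L × 1000 = 229.2 µg/L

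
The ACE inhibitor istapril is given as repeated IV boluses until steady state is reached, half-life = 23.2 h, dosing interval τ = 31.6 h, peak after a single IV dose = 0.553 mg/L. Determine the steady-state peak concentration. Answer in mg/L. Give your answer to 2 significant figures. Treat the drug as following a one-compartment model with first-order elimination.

k = ln2 / t½ = 0.693147 / 23.2 = 0.02988 h⁻¹
e^(−kτ) = e^(−0.02988 × 31.6) = 0.3890
Accumulation ratio R = 1 / (1 − e^(−kτ)) = 1 / (1 − 0.3890) = 1.637
Steady-state peak = C₀ × R = 0.553 × 1.637 = 0.9053 mg/L

0.91 mg/L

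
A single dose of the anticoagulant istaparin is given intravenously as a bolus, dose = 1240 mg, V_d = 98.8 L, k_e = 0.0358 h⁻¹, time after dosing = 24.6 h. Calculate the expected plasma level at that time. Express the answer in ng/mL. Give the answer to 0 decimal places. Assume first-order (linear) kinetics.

C₀ = Dose / Vd = 1240 / 98.8 = 12.55 mg/L
C = C₀ · e^(−k·t) = 12.55 × e^(−0.03580 × 24.6)
  = 12.55 × 0.4145 = 5.202 mg/L
Convert: 5.202 mg/L × 1000 = 5202 ng/mL

5202 ng/mL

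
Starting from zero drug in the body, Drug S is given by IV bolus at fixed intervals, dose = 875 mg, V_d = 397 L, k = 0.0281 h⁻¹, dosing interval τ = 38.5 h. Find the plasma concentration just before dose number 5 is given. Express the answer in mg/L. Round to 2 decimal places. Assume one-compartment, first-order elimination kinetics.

C₀ per dose = Dose / Vd = 875 / 397 = 2.204 mg/L
Fraction remaining after one interval: r = e^(−kτ) = e^(−0.02810 × 38.5) = 0.3390
Before dose 5, 4 doses have been given (aged 1τ, 2τ, 3τ, 4τ).
C_trough = C₀ × (r + r² + … + r^4) = C₀ × r(1−r^4)/(1−r)
        = 2.204 × 0.3390 × (1 − 0.01321) / (1 − 0.3390) = 1.115 mg/L

1.12 mg/L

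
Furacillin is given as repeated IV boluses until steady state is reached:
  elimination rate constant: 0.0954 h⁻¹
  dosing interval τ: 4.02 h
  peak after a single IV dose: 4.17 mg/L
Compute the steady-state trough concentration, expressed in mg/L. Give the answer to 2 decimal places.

e^(−kτ) = e^(−0.09540 × 4.02) = 0.6815
Accumulation ratio R = 1 / (1 − e^(−kτ)) = 1 / (1 − 0.6815) = 3.140
Steady-state trough = C₀ × R × e^(−kτ) = 4.17 × 3.140 × 0.6815 = 8.923 mg/L

8.92 mg/L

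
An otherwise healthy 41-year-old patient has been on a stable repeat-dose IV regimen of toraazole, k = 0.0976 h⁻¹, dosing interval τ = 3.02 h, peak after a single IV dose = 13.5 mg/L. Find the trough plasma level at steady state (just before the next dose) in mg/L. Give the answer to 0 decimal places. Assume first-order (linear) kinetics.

39 mg/L

e^(−kτ) = e^(−0.09760 × 3.02) = 0.7447
Accumulation ratio R = 1 / (1 − e^(−kτ)) = 1 / (1 − 0.7447) = 3.917
Steady-state trough = C₀ × R × e^(−kτ) = 13.5 × 3.917 × 0.7447 = 39.38 mg/L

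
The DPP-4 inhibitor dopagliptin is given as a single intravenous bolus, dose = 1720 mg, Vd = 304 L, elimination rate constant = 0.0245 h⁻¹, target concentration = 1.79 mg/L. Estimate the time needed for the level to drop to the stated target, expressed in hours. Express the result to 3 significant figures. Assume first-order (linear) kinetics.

C₀ = Dose / Vd = 1720 / 304 = 5.658 mg/L
t = ln(C₀ / C) / k = ln(5.658 / 1.79) / 0.02450
  = ln(3.161) / 0.02450 = 1.151 / 0.02450 = 46.98 h

47.0 h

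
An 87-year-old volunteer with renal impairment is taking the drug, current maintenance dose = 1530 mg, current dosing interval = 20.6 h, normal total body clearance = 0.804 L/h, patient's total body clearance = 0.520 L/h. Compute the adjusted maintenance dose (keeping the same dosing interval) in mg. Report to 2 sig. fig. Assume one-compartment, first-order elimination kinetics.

990 mg

To keep the same average steady-state level, dosing rate must scale with clearance.
CL ratio = 0.520 / 0.804 = 0.6468
New dose (same interval) = 1530 × 0.6468 = 989.6 mg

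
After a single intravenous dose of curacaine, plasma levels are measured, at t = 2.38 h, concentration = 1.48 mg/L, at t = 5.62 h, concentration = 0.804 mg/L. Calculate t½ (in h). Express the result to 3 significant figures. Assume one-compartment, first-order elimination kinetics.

3.68 h

k = ln(C₁/C₂) / (t₂ − t₁) = ln(1.48/0.804) / (5.62 − 2.38)
  = 0.6102 / 3.240 = 0.1883 h⁻¹
t½ = ln2 / k = 0.693147 / 0.1883 = 3.681 h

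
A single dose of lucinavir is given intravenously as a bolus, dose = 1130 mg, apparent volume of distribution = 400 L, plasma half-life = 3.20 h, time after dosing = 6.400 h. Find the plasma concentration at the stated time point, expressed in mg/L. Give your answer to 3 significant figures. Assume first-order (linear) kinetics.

0.706 mg/L

C₀ = Dose / Vd = 1130 / 400 = 2.825 mg/L
k = ln2 / t½ = 0.693147 / 3.20 = 0.2166 h⁻¹
t / t½ = 6.400 / 3.20 = 2 half-lives
C = C₀ × (1/2)^2 = 2.825 × 0.2500 = 0.7063 mg/L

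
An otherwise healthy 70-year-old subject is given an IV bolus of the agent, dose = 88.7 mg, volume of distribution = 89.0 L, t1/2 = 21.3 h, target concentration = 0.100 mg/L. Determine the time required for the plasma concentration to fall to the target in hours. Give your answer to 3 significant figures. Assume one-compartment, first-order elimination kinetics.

C₀ = Dose / Vd = 88.70 / 89.0 = 0.9966 mg/L
k = ln2 / t½ = 0.693147 / 21.3 = 0.03254 h⁻¹
t = ln(C₀ / C) / k = ln(0.9966 / 0.100) / 0.03254
  = ln(9.966) / 0.03254 = 2.299 / 0.03254 = 70.65 h

70.7 h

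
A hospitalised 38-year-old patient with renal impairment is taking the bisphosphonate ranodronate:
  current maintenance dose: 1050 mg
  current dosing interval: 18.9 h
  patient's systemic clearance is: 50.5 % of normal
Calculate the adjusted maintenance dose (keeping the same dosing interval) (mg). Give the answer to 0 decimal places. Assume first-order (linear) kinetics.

To keep the same average steady-state level, dosing rate must scale with clearance.
CL ratio = 50.5 / 100 = 0.5050
New dose (same interval) = 1050 × 0.5050 = 530.3 mg

530 mg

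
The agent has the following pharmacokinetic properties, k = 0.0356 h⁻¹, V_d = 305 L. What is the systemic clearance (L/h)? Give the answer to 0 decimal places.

CL = k × Vd = 0.0356 × 305 = 10.86 L/h

11 L/h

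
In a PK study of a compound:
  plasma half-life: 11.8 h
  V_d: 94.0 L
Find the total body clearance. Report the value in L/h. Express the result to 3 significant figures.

5.52 L/h

k = ln2 / t½ = 0.693147 / 11.8 = 0.05874 h⁻¹
CL = k × Vd = 0.05874 × 94.0 = 5.522 L/h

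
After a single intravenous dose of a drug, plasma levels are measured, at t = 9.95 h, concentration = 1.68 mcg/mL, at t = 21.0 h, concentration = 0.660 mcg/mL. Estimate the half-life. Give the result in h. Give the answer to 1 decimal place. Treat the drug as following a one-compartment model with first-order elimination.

8.2 h

k = ln(C₁/C₂) / (t₂ − t₁) = ln(1.68/0.660) / (21.0 − 9.95)
  = 0.9343 / 11.05 = 0.08455 h⁻¹
t½ = ln2 / k = 0.693147 / 0.08455 = 8.198 h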